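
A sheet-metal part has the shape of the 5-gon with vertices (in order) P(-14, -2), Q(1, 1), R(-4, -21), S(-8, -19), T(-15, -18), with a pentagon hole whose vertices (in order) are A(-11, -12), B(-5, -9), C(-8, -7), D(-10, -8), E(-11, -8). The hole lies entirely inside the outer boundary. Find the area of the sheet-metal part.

Outer boundary:
Apply Gauss's area formula: 2A = Σ (x_i·y_{i+1} − x_{i+1}·y_i), indices taken mod 5.
Σ = (-12) + (-17) + (-92) + (-141) + (-222) = -484
Area = |Σ|/2 = 242.
Hole:
Cross-terms: 39, -37, -6, -8, 44  ⇒  Σ = 32
Area = |Σ|/2 = 16.
Net area = 242 − 16 = 226.

226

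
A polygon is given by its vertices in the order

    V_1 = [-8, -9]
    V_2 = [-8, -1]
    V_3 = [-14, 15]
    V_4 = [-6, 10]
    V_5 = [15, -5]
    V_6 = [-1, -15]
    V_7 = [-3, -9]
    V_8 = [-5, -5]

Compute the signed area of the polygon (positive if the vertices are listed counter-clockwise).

-329.5

Apply the shoelace (surveyor's) formula: 2A = Σ (x_i·y_{i+1} − x_{i+1}·y_i), indices taken mod 8.
Σ = (-64) + (-134) + (-50) + (-120) + (-230) + (-36) + (-30) + (5) = -659
Signed area = Σ/2 = -329.5 (negative ⇒ clockwise traversal).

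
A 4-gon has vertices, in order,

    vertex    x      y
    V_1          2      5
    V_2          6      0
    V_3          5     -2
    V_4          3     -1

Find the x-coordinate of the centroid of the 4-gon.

Apply the surveyor's formula. First the cross-terms c_i = x_i·y_{i+1} − x_{i+1}·y_i:
  -30, -12, 1, 17  ⇒  2A = -24, A = -12.
Then Σ (x_i + x_{i+1})·c_i = -279, so x̄ = -279 / (6·(-12)) = 3.875.

3.875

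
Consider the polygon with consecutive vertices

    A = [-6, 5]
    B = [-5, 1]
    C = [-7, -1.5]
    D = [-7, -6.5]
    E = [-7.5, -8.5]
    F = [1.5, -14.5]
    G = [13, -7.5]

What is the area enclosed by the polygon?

Apply the shoelace (surveyor's) formula: 2A = Σ (x_i·y_{i+1} − x_{i+1}·y_i), indices taken mod 7.
Σ = (19) + (14.5) + (35) + (10.75) + (121.5) + (177.25) + (20) = 398
Area = |Σ|/2 = 199.

199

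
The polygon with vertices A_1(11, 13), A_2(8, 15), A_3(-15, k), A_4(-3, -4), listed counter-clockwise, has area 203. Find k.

Write out the shoelace sum; only the two edges meeting at A_3 involve k:
2·Area = [(8·k − (-15)·15) + ((-15)·(-4) − (-3)·k)] + 66
       = 11·k + 351 = 406
⇒ k = 5.

5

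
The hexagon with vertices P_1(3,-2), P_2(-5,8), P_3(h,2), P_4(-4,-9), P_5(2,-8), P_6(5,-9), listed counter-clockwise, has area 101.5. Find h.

-6

Write out the shoelace sum; only the two edges meeting at P_3 involve h:
2·Area = [((-5)·2 − h·8) + (h·(-9) − (-4)·2)] + 103
       = -17·h + 101 = 203
⇒ h = -6.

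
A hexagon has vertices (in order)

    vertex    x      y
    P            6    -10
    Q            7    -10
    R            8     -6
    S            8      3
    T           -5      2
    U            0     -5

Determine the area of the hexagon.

Apply the shoelace (surveyor's) formula: 2A = Σ (x_i·y_{i+1} − x_{i+1}·y_i), indices taken mod 6.
P→Q: (6)(-10) − (7)(-10) = 10
Q→R: (7)(-6) − (8)(-10) = 38
R→S: (8)(3) − (8)(-6) = 72
S→T: (8)(2) − (-5)(3) = 31
T→U: (-5)(-5) − (0)(2) = 25
U→P: (0)(-10) − (6)(-5) = 30
Σ = 206
Area = |Σ|/2 = 103.

103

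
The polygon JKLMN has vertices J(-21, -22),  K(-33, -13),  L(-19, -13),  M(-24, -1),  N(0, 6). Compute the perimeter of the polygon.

102

|JK| = √((-12)² + (9)²) = √225 = 15
|KL| = √((14)² + (0)²) = √196 = 14
|LM| = √((-5)² + (12)²) = √169 = 13
|MN| = √((24)² + (7)²) = √625 = 25
|NJ| = √((-21)² + (-28)²) = √1225 = 35
Perimeter = 15 + 14 + 13 + 25 + 35 = 102.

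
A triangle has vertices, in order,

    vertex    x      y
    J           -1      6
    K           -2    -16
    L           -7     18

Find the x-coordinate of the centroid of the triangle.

Apply the shoelace formula. First the cross-terms c_i = x_i·y_{i+1} − x_{i+1}·y_i:
  28, -148, -24  ⇒  2A = -144, A = -72.
Then Σ (x_i + x_{i+1})·c_i = 1440, so x̄ = 1440 / (6·(-72)) = -10/3.

-10/3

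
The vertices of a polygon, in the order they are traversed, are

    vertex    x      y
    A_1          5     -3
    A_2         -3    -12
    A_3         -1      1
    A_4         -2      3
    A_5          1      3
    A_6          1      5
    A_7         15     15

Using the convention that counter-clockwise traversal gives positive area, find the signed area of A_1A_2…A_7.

-136

Cross-terms: -69, -15, -1, -9, 2, -60, -120  ⇒  Σ = -272
Signed area = Σ/2 = -136 (negative ⇒ clockwise traversal).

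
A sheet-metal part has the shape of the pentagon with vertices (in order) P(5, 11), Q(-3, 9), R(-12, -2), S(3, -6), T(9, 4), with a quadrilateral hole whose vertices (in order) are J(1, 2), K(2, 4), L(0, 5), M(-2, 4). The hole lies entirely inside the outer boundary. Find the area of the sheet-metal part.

Outer boundary:
Apply Gauss's area formula: 2A = Σ (x_i·y_{i+1} − x_{i+1}·y_i), indices taken mod 5.
P→Q: (5)(9) − (-3)(11) = 78
Q→R: (-3)(-2) − (-12)(9) = 114
R→S: (-12)(-6) − (3)(-2) = 78
S→T: (3)(4) − (9)(-6) = 66
T→P: (9)(11) − (5)(4) = 79
Σ = 415
Area = |Σ|/2 = 207.5.
Hole:
Cross-terms: 0, 10, 10, -8  ⇒  Σ = 12
Area = |Σ|/2 = 6.
Net area = 207.5 − 6 = 201.5.

201.5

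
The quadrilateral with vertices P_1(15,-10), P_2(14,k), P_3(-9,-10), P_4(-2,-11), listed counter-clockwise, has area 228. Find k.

8

The doubled signed area Σ (x_i y_{i+1} − x_{i+1} y_i) is linear in k.
With k=0 it equals 264; the coefficient of k is 24 (from the two edges through P_2).
So 24·k + 264 = 2·228 = 456 ⇒ k = 8.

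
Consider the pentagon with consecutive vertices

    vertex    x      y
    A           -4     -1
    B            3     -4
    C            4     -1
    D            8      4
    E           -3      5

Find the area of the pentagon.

65.5

Σ = (19) + (13) + (24) + (52) + (23) = 131
Area = |Σ|/2 = 65.5.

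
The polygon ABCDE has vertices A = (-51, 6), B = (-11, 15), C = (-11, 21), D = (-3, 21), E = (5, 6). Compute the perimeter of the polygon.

|AB| = √((40)² + (9)²) = √1681 = 41
|BC| = √((0)² + (6)²) = √36 = 6
|CD| = √((8)² + (0)²) = √64 = 8
|DE| = √((8)² + (-15)²) = √289 = 17
|EA| = √((-56)² + (0)²) = √3136 = 56
Perimeter = 41 + 6 + 8 + 17 + 56 = 128.

128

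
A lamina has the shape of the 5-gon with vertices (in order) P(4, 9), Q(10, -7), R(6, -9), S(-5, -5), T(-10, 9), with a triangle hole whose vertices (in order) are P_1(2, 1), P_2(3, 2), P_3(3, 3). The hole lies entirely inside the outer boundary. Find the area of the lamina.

Outer boundary:
Apply the shoelace formula: 2A = Σ (x_i·y_{i+1} − x_{i+1}·y_i), indices taken mod 5.
Σ = (-118) + (-48) + (-75) + (-95) + (-126) = -462
Area = |Σ|/2 = 231.
Hole:
Apply the shoelace (surveyor's) formula: 2A = Σ (x_i·y_{i+1} − x_{i+1}·y_i), indices taken mod 3.
Σ = (1) + (3) + (-3) = 1
Area = |Σ|/2 = 0.5.
Net area = 231 − 0.5 = 230.5.

230.5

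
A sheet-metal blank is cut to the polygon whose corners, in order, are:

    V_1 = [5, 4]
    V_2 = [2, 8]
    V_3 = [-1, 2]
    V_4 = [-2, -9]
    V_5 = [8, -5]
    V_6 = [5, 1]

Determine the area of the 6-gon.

Apply the surveyor's formula: 2A = Σ (x_i·y_{i+1} − x_{i+1}·y_i), indices taken mod 6.
V_1→V_2: (5)(8) − (2)(4) = 32
V_2→V_3: (2)(2) − (-1)(8) = 12
V_3→V_4: (-1)(-9) − (-2)(2) = 13
V_4→V_5: (-2)(-5) − (8)(-9) = 82
V_5→V_6: (8)(1) − (5)(-5) = 33
V_6→V_1: (5)(4) − (5)(1) = 15
Σ = 187
Area = |Σ|/2 = 93.5.

93.5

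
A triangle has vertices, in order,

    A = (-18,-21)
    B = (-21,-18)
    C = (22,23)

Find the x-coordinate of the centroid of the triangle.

-17/3

Apply the shoelace (surveyor's) formula. First the cross-terms c_i = x_i·y_{i+1} − x_{i+1}·y_i:
  -117, -87, -48  ⇒  2A = -252, A = -126.
Then Σ (x_i + x_{i+1})·c_i = 4284, so x̄ = 4284 / (6·(-126)) = -17/3.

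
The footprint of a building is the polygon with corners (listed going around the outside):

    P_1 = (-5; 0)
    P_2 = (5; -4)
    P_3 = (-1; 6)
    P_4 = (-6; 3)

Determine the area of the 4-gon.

Apply Gauss's area formula: 2A = Σ (x_i·y_{i+1} − x_{i+1}·y_i), indices taken mod 4.
Σ = (20) + (26) + (33) + (15) = 94
Area = |Σ|/2 = 47.

47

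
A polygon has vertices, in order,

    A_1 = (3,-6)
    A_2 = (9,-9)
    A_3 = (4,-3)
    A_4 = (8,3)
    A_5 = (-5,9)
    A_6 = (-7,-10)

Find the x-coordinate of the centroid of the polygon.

Apply the shoelace (surveyor's) formula. First the cross-terms c_i = x_i·y_{i+1} − x_{i+1}·y_i:
  27, 9, 36, 87, 113, 72  ⇒  2A = 344, A = 172.
Then Σ (x_i + x_{i+1})·c_i = -510, so x̄ = -510 / (6·172) = -85/172.

-85/172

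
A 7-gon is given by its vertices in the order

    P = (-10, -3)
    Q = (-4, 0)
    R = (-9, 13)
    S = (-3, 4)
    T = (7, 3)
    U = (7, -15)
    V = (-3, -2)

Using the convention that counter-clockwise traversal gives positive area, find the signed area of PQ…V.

P→Q: (-10)(0) − (-4)(-3) = -12
Q→R: (-4)(13) − (-9)(0) = -52
R→S: (-9)(4) − (-3)(13) = 3
S→T: (-3)(3) − (7)(4) = -37
T→U: (7)(-15) − (7)(3) = -126
U→V: (7)(-2) − (-3)(-15) = -59
V→P: (-3)(-3) − (-10)(-2) = -11
Σ = -294
Signed area = Σ/2 = -147 (negative ⇒ clockwise traversal).

-147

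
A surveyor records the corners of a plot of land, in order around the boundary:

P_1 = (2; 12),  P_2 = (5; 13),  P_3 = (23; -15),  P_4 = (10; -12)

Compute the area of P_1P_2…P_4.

P_1→P_2: (2)(13) − (5)(12) = -34
P_2→P_3: (5)(-15) − (23)(13) = -374
P_3→P_4: (23)(-12) − (10)(-15) = -126
P_4→P_1: (10)(12) − (2)(-12) = 144
Σ = -390
Area = |Σ|/2 = 195.

195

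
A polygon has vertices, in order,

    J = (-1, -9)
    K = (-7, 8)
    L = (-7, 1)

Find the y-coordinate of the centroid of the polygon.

0

Apply Gauss's area formula. First the cross-terms c_i = x_i·y_{i+1} − x_{i+1}·y_i:
  -71, 49, 64  ⇒  2A = 42, A = 21.
Then Σ (y_i + y_{i+1})·c_i = 0, so ȳ = 0 / (6·21) = 0.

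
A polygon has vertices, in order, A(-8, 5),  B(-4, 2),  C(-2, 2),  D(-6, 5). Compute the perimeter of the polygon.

14

|AB| = √((4)² + (-3)²) = √25 = 5
|BC| = √((2)² + (0)²) = √4 = 2
|CD| = √((-4)² + (3)²) = √25 = 5
|DA| = √((-2)² + (0)²) = √4 = 2
Perimeter = 5 + 2 + 5 + 2 = 14.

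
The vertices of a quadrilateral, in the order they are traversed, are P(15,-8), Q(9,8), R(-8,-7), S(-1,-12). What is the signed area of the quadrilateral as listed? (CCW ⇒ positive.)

Σ = (192) + (1) + (89) + (188) = 470
Signed area = Σ/2 = 235 (positive ⇒ counter-clockwise traversal).

235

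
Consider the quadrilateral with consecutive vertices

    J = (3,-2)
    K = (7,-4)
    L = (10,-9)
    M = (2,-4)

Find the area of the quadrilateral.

Apply the shoelace (surveyor's) formula: 2A = Σ (x_i·y_{i+1} − x_{i+1}·y_i), indices taken mod 4.
J→K: (3)(-4) − (7)(-2) = 2
K→L: (7)(-9) − (10)(-4) = -23
L→M: (10)(-4) − (2)(-9) = -22
M→J: (2)(-2) − (3)(-4) = 8
Σ = -35
Area = |Σ|/2 = 17.5.

17.5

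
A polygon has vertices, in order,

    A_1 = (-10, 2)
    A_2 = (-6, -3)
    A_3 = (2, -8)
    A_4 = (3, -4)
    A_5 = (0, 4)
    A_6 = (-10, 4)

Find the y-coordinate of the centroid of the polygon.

Apply the surveyor's formula. First the cross-terms c_i = x_i·y_{i+1} − x_{i+1}·y_i:
  42, 54, 16, 12, 40, 20  ⇒  2A = 184, A = 92.
Then Σ (y_i + y_{i+1})·c_i = -388, so ȳ = -388 / (6·92) = -97/138.

-97/138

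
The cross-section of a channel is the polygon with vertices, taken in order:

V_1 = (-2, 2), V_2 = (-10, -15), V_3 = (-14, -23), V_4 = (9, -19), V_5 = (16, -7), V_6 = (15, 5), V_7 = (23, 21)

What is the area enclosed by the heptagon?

Apply Gauss's area formula: 2A = Σ (x_i·y_{i+1} − x_{i+1}·y_i), indices taken mod 7.
Cross-terms: 50, 20, 473, 241, 185, 200, 88  ⇒  Σ = 1257
Area = |Σ|/2 = 628.5.

628.5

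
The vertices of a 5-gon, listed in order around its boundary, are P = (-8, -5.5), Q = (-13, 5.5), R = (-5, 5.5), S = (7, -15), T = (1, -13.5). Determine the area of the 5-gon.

P→Q: (-8)(5.5) − (-13)(-5.5) = -115.5
Q→R: (-13)(5.5) − (-5)(5.5) = -44
R→S: (-5)(-15) − (7)(5.5) = 36.5
S→T: (7)(-13.5) − (1)(-15) = -79.5
T→P: (1)(-5.5) − (-8)(-13.5) = -113.5
Σ = -316
Area = |Σ|/2 = 158.

158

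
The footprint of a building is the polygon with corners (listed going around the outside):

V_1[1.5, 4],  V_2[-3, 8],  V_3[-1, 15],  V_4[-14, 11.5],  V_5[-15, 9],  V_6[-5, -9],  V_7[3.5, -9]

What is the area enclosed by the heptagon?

258

Σ = (24) + (-37) + (198.5) + (46.5) + (180) + (76.5) + (27.5) = 516
Area = |Σ|/2 = 258.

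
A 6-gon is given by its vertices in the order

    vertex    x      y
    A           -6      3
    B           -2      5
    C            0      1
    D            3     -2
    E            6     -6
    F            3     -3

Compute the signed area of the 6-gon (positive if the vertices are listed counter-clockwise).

Σ = (-24) + (-2) + (-3) + (-6) + (0) + (-9) = -44
Signed area = Σ/2 = -22 (negative ⇒ clockwise traversal).

-22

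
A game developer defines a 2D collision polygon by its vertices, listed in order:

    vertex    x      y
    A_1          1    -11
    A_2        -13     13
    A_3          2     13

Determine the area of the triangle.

Σ = (-130) + (-195) + (-35) = -360
Area = |Σ|/2 = 180.

180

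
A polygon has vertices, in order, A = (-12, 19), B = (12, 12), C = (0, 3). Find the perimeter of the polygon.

60

|AB| = √((24)² + (-7)²) = √625 = 25
|BC| = √((-12)² + (-9)²) = √225 = 15
|CA| = √((-12)² + (16)²) = √400 = 20
Perimeter = 25 + 15 + 20 = 60.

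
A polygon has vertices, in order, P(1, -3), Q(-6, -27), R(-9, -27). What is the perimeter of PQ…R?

54

|PQ| = √((-7)² + (-24)²) = √625 = 25
|QR| = √((-3)² + (0)²) = √9 = 3
|RP| = √((10)² + (24)²) = √676 = 26
Perimeter = 25 + 3 + 26 = 54.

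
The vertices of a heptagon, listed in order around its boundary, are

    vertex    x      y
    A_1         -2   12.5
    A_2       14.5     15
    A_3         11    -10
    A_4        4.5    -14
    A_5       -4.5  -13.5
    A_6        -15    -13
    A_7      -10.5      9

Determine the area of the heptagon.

Apply the shoelace formula: 2A = Σ (x_i·y_{i+1} − x_{i+1}·y_i), indices taken mod 7.
Σ = (-211.25) + (-310) + (-109) + (-123.75) + (-144) + (-271.5) + (-113.25) = -1282.75
Area = |Σ|/2 = 641.375.

641.375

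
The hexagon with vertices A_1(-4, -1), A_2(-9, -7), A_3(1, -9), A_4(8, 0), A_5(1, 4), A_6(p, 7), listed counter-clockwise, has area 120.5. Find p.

1

The doubled signed area Σ (x_i y_{i+1} − x_{i+1} y_i) is linear in p.
With p=0 it equals 246; the coefficient of p is -5 (from the two edges through A_6).
So -5·p + 246 = 2·120.5 = 241 ⇒ p = 1.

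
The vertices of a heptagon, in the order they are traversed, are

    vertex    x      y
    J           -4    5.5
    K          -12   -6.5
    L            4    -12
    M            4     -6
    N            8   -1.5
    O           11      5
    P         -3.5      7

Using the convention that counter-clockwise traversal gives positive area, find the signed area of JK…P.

Apply the shoelace (surveyor's) formula: 2A = Σ (x_i·y_{i+1} − x_{i+1}·y_i), indices taken mod 7.
Σ = (92) + (170) + (24) + (42) + (56.5) + (94.5) + (8.75) = 487.75
Signed area = Σ/2 = 243.875 (positive ⇒ counter-clockwise traversal).

243.875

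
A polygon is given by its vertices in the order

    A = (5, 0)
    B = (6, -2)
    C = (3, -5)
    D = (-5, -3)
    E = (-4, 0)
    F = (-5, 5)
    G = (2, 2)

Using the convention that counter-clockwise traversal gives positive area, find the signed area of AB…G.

Σ = (-10) + (-24) + (-34) + (-12) + (-20) + (-20) + (-10) = -130
Signed area = Σ/2 = -65 (negative ⇒ clockwise traversal).

-65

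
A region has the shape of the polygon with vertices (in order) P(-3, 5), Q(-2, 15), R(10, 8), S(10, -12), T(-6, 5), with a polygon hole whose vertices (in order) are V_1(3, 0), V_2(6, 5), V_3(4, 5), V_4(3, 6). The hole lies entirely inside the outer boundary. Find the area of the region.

211

Outer boundary:
Apply the shoelace (surveyor's) formula: 2A = Σ (x_i·y_{i+1} − x_{i+1}·y_i), indices taken mod 5.
Σ = (-35) + (-166) + (-200) + (-22) + (-15) = -438
Area = |Σ|/2 = 219.
Hole:
Σ = (15) + (10) + (9) + (-18) = 16
Area = |Σ|/2 = 8.
Net area = 219 − 8 = 211.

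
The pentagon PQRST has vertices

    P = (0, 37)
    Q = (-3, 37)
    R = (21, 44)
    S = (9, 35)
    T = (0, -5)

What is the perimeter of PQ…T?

|PQ| = √((-3)² + (0)²) = √9 = 3
|QR| = √((24)² + (7)²) = √625 = 25
|RS| = √((-12)² + (-9)²) = √225 = 15
|ST| = √((-9)² + (-40)²) = √1681 = 41
|TP| = √((0)² + (42)²) = √1764 = 42
Perimeter = 3 + 25 + 15 + 41 + 42 = 126.

126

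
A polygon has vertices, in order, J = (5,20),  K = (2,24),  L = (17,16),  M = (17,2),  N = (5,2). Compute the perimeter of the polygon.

66

|JK| = √((-3)² + (4)²) = √25 = 5
|KL| = √((15)² + (-8)²) = √289 = 17
|LM| = √((0)² + (-14)²) = √196 = 14
|MN| = √((-12)² + (0)²) = √144 = 12
|NJ| = √((0)² + (18)²) = √324 = 18
Perimeter = 5 + 17 + 14 + 12 + 18 = 66.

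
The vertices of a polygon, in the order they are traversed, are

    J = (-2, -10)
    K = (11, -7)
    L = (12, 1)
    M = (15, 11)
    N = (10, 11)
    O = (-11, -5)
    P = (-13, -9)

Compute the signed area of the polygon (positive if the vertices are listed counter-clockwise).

J→K: (-2)(-7) − (11)(-10) = 124
K→L: (11)(1) − (12)(-7) = 95
L→M: (12)(11) − (15)(1) = 117
M→N: (15)(11) − (10)(11) = 55
N→O: (10)(-5) − (-11)(11) = 71
O→P: (-11)(-9) − (-13)(-5) = 34
P→J: (-13)(-10) − (-2)(-9) = 112
Σ = 608
Signed area = Σ/2 = 304 (positive ⇒ counter-clockwise traversal).

304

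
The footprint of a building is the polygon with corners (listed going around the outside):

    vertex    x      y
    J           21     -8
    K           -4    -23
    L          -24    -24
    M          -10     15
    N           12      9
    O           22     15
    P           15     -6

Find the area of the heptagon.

1105

Σ = (-515) + (-456) + (-600) + (-270) + (-18) + (-357) + (6) = -2210
Area = |Σ|/2 = 1105.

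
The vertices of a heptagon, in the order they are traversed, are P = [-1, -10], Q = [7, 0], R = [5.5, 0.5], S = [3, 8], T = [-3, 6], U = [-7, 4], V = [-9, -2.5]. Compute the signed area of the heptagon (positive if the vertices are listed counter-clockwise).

Apply the shoelace formula: 2A = Σ (x_i·y_{i+1} − x_{i+1}·y_i), indices taken mod 7.
Cross-terms: 70, 3.5, 42.5, 42, 30, 53.5, 87.5  ⇒  Σ = 329
Signed area = Σ/2 = 164.5 (positive ⇒ counter-clockwise traversal).

164.5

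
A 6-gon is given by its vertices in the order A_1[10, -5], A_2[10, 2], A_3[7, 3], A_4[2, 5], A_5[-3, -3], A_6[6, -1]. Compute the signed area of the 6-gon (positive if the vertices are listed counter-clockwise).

62.5

Σ = (70) + (16) + (29) + (9) + (21) + (-20) = 125
Signed area = Σ/2 = 62.5 (positive ⇒ counter-clockwise traversal).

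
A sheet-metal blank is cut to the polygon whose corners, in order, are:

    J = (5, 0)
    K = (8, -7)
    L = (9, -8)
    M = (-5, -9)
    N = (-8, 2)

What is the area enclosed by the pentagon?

Apply the surveyor's formula: 2A = Σ (x_i·y_{i+1} − x_{i+1}·y_i), indices taken mod 5.
Cross-terms: -35, -1, -121, -82, -10  ⇒  Σ = -249
Area = |Σ|/2 = 124.5.

124.5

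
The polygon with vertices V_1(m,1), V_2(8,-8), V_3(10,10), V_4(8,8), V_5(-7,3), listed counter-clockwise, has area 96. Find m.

The doubled signed area Σ (x_i y_{i+1} − x_{i+1} y_i) is linear in m.
With m=0 it equals 225; the coefficient of m is -11 (from the two edges through V_1).
So -11·m + 225 = 2·96 = 192 ⇒ m = 3.

3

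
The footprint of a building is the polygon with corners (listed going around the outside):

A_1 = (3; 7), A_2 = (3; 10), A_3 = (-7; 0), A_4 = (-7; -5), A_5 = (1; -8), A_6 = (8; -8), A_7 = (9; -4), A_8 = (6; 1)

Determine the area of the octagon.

171.5

Apply the shoelace formula: 2A = Σ (x_i·y_{i+1} − x_{i+1}·y_i), indices taken mod 8.
Σ = (9) + (70) + (35) + (61) + (56) + (40) + (33) + (39) = 343
Area = |Σ|/2 = 171.5.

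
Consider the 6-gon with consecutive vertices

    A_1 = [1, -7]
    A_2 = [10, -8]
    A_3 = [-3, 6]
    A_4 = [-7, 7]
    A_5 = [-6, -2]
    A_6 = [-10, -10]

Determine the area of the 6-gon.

Apply Gauss's area formula: 2A = Σ (x_i·y_{i+1} − x_{i+1}·y_i), indices taken mod 6.
Σ = (62) + (36) + (21) + (56) + (40) + (80) = 295
Area = |Σ|/2 = 147.5.

147.5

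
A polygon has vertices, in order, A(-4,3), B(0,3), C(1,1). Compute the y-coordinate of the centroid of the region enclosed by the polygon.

7/3

Apply the shoelace (surveyor's) formula. First the cross-terms c_i = x_i·y_{i+1} − x_{i+1}·y_i:
  -12, -3, 7  ⇒  2A = -8, A = -4.
Then Σ (y_i + y_{i+1})·c_i = -56, so ȳ = -56 / (6·(-4)) = 7/3.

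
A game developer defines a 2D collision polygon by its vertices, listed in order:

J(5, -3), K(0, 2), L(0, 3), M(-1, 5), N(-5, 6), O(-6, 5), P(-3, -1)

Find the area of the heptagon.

Apply the shoelace formula: 2A = Σ (x_i·y_{i+1} − x_{i+1}·y_i), indices taken mod 7.
Σ = (10) + (0) + (3) + (19) + (11) + (21) + (14) = 78
Area = |Σ|/2 = 39.

39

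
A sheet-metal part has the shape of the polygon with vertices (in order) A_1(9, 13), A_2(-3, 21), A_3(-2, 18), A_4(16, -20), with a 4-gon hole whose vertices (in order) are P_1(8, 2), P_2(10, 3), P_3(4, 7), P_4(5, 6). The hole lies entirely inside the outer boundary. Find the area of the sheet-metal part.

171.5

Outer boundary:
Apply the shoelace (surveyor's) formula: 2A = Σ (x_i·y_{i+1} − x_{i+1}·y_i), indices taken mod 4.
Σ = (228) + (-12) + (-248) + (388) = 356
Area = |Σ|/2 = 178.
Hole:
Σ = (4) + (58) + (-11) + (-38) = 13
Area = |Σ|/2 = 6.5.
Net area = 178 − 6.5 = 171.5.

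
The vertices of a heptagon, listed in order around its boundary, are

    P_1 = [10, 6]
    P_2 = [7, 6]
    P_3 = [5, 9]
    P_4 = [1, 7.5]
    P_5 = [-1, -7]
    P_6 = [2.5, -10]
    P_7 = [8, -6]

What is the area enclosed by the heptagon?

Apply the surveyor's formula: 2A = Σ (x_i·y_{i+1} − x_{i+1}·y_i), indices taken mod 7.
Σ = (18) + (33) + (28.5) + (0.5) + (27.5) + (65) + (108) = 280.5
Area = |Σ|/2 = 140.25.

140.25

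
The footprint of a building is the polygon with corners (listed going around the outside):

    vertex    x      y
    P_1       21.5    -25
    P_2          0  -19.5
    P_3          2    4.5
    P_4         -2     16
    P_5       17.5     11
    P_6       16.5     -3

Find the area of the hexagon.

Apply Gauss's area formula: 2A = Σ (x_i·y_{i+1} − x_{i+1}·y_i), indices taken mod 6.
Σ = (-419.25) + (39) + (41) + (-302) + (-234) + (-348) = -1223.25
Area = |Σ|/2 = 611.625.

611.625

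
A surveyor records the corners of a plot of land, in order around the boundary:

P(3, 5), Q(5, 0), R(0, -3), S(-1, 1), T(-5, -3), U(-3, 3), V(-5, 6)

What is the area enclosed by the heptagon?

52.5

Apply the shoelace (surveyor's) formula: 2A = Σ (x_i·y_{i+1} − x_{i+1}·y_i), indices taken mod 7.
P→Q: (3)(0) − (5)(5) = -25
Q→R: (5)(-3) − (0)(0) = -15
R→S: (0)(1) − (-1)(-3) = -3
S→T: (-1)(-3) − (-5)(1) = 8
T→U: (-5)(3) − (-3)(-3) = -24
U→V: (-3)(6) − (-5)(3) = -3
V→P: (-5)(5) − (3)(6) = -43
Σ = -105
Area = |Σ|/2 = 52.5.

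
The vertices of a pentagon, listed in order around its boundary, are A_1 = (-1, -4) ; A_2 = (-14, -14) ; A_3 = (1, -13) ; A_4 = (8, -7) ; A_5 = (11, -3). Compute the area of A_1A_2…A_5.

A_1→A_2: (-1)(-14) − (-14)(-4) = -42
A_2→A_3: (-14)(-13) − (1)(-14) = 196
A_3→A_4: (1)(-7) − (8)(-13) = 97
A_4→A_5: (8)(-3) − (11)(-7) = 53
A_5→A_1: (11)(-4) − (-1)(-3) = -47
Σ = 257
Area = |Σ|/2 = 128.5.

128.5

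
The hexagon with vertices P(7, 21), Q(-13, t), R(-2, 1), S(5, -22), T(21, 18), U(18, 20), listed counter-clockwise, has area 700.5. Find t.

Write out the shoelace sum; only the two edges meeting at Q involve t:
2·Area = [(7·t − (-13)·21) + ((-13)·1 − (-2)·t)] + 925
       = 9·t + 1185 = 1401
⇒ t = 24.

24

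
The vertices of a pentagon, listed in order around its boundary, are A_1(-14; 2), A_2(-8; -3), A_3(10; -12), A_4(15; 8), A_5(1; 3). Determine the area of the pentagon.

Σ = (58) + (126) + (260) + (37) + (44) = 525
Area = |Σ|/2 = 262.5.

262.5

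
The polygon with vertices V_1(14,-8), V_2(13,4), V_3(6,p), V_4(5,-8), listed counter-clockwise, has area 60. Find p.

-5

The doubled signed area Σ (x_i y_{i+1} − x_{i+1} y_i) is linear in p.
With p=0 it equals 160; the coefficient of p is 8 (from the two edges through V_3).
So 8·p + 160 = 2·60 = 120 ⇒ p = -5.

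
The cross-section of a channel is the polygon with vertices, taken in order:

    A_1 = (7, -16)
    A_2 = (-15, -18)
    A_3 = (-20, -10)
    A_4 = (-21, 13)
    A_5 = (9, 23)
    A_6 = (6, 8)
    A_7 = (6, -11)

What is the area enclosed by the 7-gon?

922.5

Apply Gauss's area formula: 2A = Σ (x_i·y_{i+1} − x_{i+1}·y_i), indices taken mod 7.
Cross-terms: -366, -210, -470, -600, -66, -114, -19  ⇒  Σ = -1845
Area = |Σ|/2 = 922.5.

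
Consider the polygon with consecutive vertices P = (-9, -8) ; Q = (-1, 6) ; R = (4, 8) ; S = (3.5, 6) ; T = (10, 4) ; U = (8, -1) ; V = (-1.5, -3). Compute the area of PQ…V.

Apply Gauss's area formula: 2A = Σ (x_i·y_{i+1} − x_{i+1}·y_i), indices taken mod 7.
Σ = (-62) + (-32) + (-4) + (-46) + (-42) + (-25.5) + (-15) = -226.5
Area = |Σ|/2 = 113.25.

113.25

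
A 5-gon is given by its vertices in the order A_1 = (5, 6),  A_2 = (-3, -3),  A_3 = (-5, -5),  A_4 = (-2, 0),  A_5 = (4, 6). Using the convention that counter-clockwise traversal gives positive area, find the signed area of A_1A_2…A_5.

-12.5

Apply the shoelace formula: 2A = Σ (x_i·y_{i+1} − x_{i+1}·y_i), indices taken mod 5.
A_1→A_2: (5)(-3) − (-3)(6) = 3
A_2→A_3: (-3)(-5) − (-5)(-3) = 0
A_3→A_4: (-5)(0) − (-2)(-5) = -10
A_4→A_5: (-2)(6) − (4)(0) = -12
A_5→A_1: (4)(6) − (5)(6) = -6
Σ = -25
Signed area = Σ/2 = -12.5 (negative ⇒ clockwise traversal).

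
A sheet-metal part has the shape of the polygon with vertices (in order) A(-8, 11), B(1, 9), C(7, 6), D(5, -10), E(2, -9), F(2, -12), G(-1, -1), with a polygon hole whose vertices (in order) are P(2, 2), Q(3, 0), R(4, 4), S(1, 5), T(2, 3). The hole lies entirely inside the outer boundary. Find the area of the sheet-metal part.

Outer boundary:
Apply Gauss's area formula: 2A = Σ (x_i·y_{i+1} − x_{i+1}·y_i), indices taken mod 7.
Cross-terms: -83, -57, -100, -25, -6, -14, -19  ⇒  Σ = -304
Area = |Σ|/2 = 152.
Hole:
Apply the shoelace formula: 2A = Σ (x_i·y_{i+1} − x_{i+1}·y_i), indices taken mod 5.
Σ = (-6) + (12) + (16) + (-7) + (-2) = 13
Area = |Σ|/2 = 6.5.
Net area = 152 − 6.5 = 145.5.

145.5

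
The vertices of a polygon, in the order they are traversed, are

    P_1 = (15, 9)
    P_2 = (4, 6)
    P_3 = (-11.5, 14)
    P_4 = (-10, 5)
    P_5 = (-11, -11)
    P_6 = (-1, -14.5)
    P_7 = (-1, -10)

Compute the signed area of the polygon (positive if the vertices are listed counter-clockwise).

355.75

Apply the surveyor's formula: 2A = Σ (x_i·y_{i+1} − x_{i+1}·y_i), indices taken mod 7.
Cross-terms: 54, 125, 82.5, 165, 148.5, -4.5, 141  ⇒  Σ = 711.5
Signed area = Σ/2 = 355.75 (positive ⇒ counter-clockwise traversal).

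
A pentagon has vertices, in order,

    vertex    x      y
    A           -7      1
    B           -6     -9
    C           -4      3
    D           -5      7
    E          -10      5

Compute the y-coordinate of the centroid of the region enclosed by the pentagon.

83/54

Apply the surveyor's formula. First the cross-terms c_i = x_i·y_{i+1} − x_{i+1}·y_i:
  69, -54, -13, 45, 25  ⇒  2A = 72, A = 36.
Then Σ (y_i + y_{i+1})·c_i = 332, so ȳ = 332 / (6·36) = 83/54.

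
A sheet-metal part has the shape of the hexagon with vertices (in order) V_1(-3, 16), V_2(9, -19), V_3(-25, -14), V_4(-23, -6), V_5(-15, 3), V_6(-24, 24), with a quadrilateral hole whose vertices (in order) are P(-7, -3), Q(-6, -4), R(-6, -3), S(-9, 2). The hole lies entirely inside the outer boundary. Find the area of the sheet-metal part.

Outer boundary:
Σ = (-87) + (-601) + (-172) + (-159) + (-288) + (-312) = -1619
Area = |Σ|/2 = 809.5.
Hole:
Apply the shoelace (surveyor's) formula: 2A = Σ (x_i·y_{i+1} − x_{i+1}·y_i), indices taken mod 4.
P→Q: (-7)(-4) − (-6)(-3) = 10
Q→R: (-6)(-3) − (-6)(-4) = -6
R→S: (-6)(2) − (-9)(-3) = -39
S→P: (-9)(-3) − (-7)(2) = 41
Σ = 6
Area = |Σ|/2 = 3.
Net area = 809.5 − 3 = 806.5.

806.5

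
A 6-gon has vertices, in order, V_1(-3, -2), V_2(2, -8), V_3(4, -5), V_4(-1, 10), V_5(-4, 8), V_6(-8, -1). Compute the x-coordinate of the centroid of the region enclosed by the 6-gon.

Apply the shoelace formula. First the cross-terms c_i = x_i·y_{i+1} − x_{i+1}·y_i:
  28, 22, 35, 32, 68, 13  ⇒  2A = 198, A = 99.
Then Σ (x_i + x_{i+1})·c_i = -910, so x̄ = -910 / (6·99) = -455/297.

-455/297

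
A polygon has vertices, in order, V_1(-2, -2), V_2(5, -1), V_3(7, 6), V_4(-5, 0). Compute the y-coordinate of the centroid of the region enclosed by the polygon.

Apply the shoelace (surveyor's) formula. First the cross-terms c_i = x_i·y_{i+1} − x_{i+1}·y_i:
  12, 37, 30, 10  ⇒  2A = 89, A = 44.5.
Then Σ (y_i + y_{i+1})·c_i = 309, so ȳ = 309 / (6·44.5) = 103/89.

103/89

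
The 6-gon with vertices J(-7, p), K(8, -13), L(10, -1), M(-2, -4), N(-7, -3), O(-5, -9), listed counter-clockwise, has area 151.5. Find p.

Write out the shoelace sum; only the two edges meeting at J involve p:
2·Area = [((-5)·p − (-7)·(-9)) + ((-7)·(-13) − 8·p)] + 106
       = -13·p + 134 = 303
⇒ p = -13.

-13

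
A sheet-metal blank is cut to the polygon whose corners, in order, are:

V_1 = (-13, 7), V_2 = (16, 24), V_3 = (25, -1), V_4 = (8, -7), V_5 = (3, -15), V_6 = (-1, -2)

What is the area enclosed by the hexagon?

Apply the shoelace formula: 2A = Σ (x_i·y_{i+1} − x_{i+1}·y_i), indices taken mod 6.
V_1→V_2: (-13)(24) − (16)(7) = -424
V_2→V_3: (16)(-1) − (25)(24) = -616
V_3→V_4: (25)(-7) − (8)(-1) = -167
V_4→V_5: (8)(-15) − (3)(-7) = -99
V_5→V_6: (3)(-2) − (-1)(-15) = -21
V_6→V_1: (-1)(7) − (-13)(-2) = -33
Σ = -1360
Area = |Σ|/2 = 680.

680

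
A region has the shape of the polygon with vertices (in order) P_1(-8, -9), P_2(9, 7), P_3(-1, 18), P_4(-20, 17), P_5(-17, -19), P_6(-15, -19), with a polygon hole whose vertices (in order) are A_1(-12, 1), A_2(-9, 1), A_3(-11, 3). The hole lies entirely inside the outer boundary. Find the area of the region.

Outer boundary:
Apply Gauss's area formula: 2A = Σ (x_i·y_{i+1} − x_{i+1}·y_i), indices taken mod 6.
Σ = (25) + (169) + (343) + (669) + (38) + (-17) = 1227
Area = |Σ|/2 = 613.5.
Hole:
Apply the shoelace formula: 2A = Σ (x_i·y_{i+1} − x_{i+1}·y_i), indices taken mod 3.
A_1→A_2: (-12)(1) − (-9)(1) = -3
A_2→A_3: (-9)(3) − (-11)(1) = -16
A_3→A_1: (-11)(1) − (-12)(3) = 25
Σ = 6
Area = |Σ|/2 = 3.
Net area = 613.5 − 3 = 610.5.

610.5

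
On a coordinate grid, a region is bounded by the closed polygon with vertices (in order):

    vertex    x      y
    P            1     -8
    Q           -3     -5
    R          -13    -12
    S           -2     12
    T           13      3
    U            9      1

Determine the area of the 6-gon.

243.5

Apply the shoelace formula: 2A = Σ (x_i·y_{i+1} − x_{i+1}·y_i), indices taken mod 6.
P→Q: (1)(-5) − (-3)(-8) = -29
Q→R: (-3)(-12) − (-13)(-5) = -29
R→S: (-13)(12) − (-2)(-12) = -180
S→T: (-2)(3) − (13)(12) = -162
T→U: (13)(1) − (9)(3) = -14
U→P: (9)(-8) − (1)(1) = -73
Σ = -487
Area = |Σ|/2 = 243.5.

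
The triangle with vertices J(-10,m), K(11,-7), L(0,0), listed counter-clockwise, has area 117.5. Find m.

-15

The doubled signed area Σ (x_i y_{i+1} − x_{i+1} y_i) is linear in m.
With m=0 it equals 70; the coefficient of m is -11 (from the two edges through J).
So -11·m + 70 = 2·117.5 = 235 ⇒ m = -15.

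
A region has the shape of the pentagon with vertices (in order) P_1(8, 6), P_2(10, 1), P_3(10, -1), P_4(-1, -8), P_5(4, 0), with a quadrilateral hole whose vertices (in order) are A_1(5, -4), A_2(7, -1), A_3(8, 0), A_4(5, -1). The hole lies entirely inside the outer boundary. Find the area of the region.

Outer boundary:
Σ = (-52) + (-20) + (-81) + (32) + (24) = -97
Area = |Σ|/2 = 48.5.
Hole:
Apply the shoelace (surveyor's) formula: 2A = Σ (x_i·y_{i+1} − x_{i+1}·y_i), indices taken mod 4.
Σ = (23) + (8) + (-8) + (-15) = 8
Area = |Σ|/2 = 4.
Net area = 48.5 − 4 = 44.5.

44.5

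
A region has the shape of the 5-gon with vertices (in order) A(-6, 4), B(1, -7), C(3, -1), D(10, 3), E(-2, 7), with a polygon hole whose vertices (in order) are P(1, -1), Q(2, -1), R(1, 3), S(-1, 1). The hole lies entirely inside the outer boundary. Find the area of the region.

Outer boundary:
Apply the shoelace (surveyor's) formula: 2A = Σ (x_i·y_{i+1} − x_{i+1}·y_i), indices taken mod 5.
Σ = (38) + (20) + (19) + (76) + (34) = 187
Area = |Σ|/2 = 93.5.
Hole:
Cross-terms: 1, 7, 4, 0  ⇒  Σ = 12
Area = |Σ|/2 = 6.
Net area = 93.5 − 6 = 87.5.

87.5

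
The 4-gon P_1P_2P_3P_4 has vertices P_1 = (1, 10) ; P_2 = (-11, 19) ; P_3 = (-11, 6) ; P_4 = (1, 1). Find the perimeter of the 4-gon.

50

|P_1P_2| = √((-12)² + (9)²) = √225 = 15
|P_2P_3| = √((0)² + (-13)²) = √169 = 13
|P_3P_4| = √((12)² + (-5)²) = √169 = 13
|P_4P_1| = √((0)² + (9)²) = √81 = 9
Perimeter = 15 + 13 + 13 + 9 = 50.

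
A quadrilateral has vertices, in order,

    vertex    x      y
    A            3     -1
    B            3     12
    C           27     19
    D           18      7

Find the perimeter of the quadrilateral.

70

|AB| = √((0)² + (13)²) = √169 = 13
|BC| = √((24)² + (7)²) = √625 = 25
|CD| = √((-9)² + (-12)²) = √225 = 15
|DA| = √((-15)² + (-8)²) = √289 = 17
Perimeter = 13 + 25 + 15 + 17 = 70.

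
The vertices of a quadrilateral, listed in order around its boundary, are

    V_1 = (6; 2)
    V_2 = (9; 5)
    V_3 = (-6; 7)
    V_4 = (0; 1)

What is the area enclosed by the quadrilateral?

Σ = (12) + (93) + (-6) + (-6) = 93
Area = |Σ|/2 = 46.5.

46.5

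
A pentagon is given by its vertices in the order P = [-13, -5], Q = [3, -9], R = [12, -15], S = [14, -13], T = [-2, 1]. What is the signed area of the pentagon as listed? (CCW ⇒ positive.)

Σ = (132) + (63) + (54) + (-12) + (23) = 260
Signed area = Σ/2 = 130 (positive ⇒ counter-clockwise traversal).

130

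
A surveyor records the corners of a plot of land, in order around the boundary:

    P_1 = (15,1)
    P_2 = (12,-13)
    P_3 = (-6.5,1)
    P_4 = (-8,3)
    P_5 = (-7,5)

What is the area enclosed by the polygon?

Apply the shoelace formula: 2A = Σ (x_i·y_{i+1} − x_{i+1}·y_i), indices taken mod 5.
P_1→P_2: (15)(-13) − (12)(1) = -207
P_2→P_3: (12)(1) − (-6.5)(-13) = -72.5
P_3→P_4: (-6.5)(3) − (-8)(1) = -11.5
P_4→P_5: (-8)(5) − (-7)(3) = -19
P_5→P_1: (-7)(1) − (15)(5) = -82
Σ = -392
Area = |Σ|/2 = 196.

196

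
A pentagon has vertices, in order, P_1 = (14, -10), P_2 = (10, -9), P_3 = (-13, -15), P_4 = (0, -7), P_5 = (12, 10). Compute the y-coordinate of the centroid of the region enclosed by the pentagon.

Apply the surveyor's formula. First the cross-terms c_i = x_i·y_{i+1} − x_{i+1}·y_i:
  -26, -267, 91, 84, -260  ⇒  2A = -378, A = -189.
Then Σ (y_i + y_{i+1})·c_i = 5152, so ȳ = 5152 / (6·(-189)) = -368/81.

-368/81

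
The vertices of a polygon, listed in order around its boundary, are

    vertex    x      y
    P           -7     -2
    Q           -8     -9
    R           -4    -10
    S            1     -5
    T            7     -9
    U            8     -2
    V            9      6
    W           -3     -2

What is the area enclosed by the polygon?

Apply the shoelace (surveyor's) formula: 2A = Σ (x_i·y_{i+1} − x_{i+1}·y_i), indices taken mod 8.
Σ = (47) + (44) + (30) + (26) + (58) + (66) + (0) + (-8) = 263
Area = |Σ|/2 = 131.5.

131.5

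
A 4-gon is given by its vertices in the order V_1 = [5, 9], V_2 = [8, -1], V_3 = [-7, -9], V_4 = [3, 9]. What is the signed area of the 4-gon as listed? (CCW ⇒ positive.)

Apply the shoelace formula: 2A = Σ (x_i·y_{i+1} − x_{i+1}·y_i), indices taken mod 4.
Cross-terms: -77, -79, -36, -18  ⇒  Σ = -210
Signed area = Σ/2 = -105 (negative ⇒ clockwise traversal).

-105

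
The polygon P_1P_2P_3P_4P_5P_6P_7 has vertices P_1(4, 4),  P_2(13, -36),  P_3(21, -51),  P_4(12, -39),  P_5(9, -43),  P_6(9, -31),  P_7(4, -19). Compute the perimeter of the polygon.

126

|P_1P_2| = √((9)² + (-40)²) = √1681 = 41
|P_2P_3| = √((8)² + (-15)²) = √289 = 17
|P_3P_4| = √((-9)² + (12)²) = √225 = 15
|P_4P_5| = √((-3)² + (-4)²) = √25 = 5
|P_5P_6| = √((0)² + (12)²) = √144 = 12
|P_6P_7| = √((-5)² + (12)²) = √169 = 13
|P_7P_1| = √((0)² + (23)²) = √529 = 23
Perimeter = 41 + 17 + 15 + 5 + 12 + 13 + 23 = 126.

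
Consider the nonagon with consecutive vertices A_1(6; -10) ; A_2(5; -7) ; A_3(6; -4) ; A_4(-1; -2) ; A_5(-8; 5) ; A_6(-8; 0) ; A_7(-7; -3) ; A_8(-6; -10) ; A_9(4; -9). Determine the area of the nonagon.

108.5

Apply the surveyor's formula: 2A = Σ (x_i·y_{i+1} − x_{i+1}·y_i), indices taken mod 9.
A_1→A_2: (6)(-7) − (5)(-10) = 8
A_2→A_3: (5)(-4) − (6)(-7) = 22
A_3→A_4: (6)(-2) − (-1)(-4) = -16
A_4→A_5: (-1)(5) − (-8)(-2) = -21
A_5→A_6: (-8)(0) − (-8)(5) = 40
A_6→A_7: (-8)(-3) − (-7)(0) = 24
A_7→A_8: (-7)(-10) − (-6)(-3) = 52
A_8→A_9: (-6)(-9) − (4)(-10) = 94
A_9→A_1: (4)(-10) − (6)(-9) = 14
Σ = 217
Area = |Σ|/2 = 108.5.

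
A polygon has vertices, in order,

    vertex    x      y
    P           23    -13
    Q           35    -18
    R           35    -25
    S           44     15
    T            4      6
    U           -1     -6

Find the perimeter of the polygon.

140

|PQ| = √((12)² + (-5)²) = √169 = 13
|QR| = √((0)² + (-7)²) = √49 = 7
|RS| = √((9)² + (40)²) = √1681 = 41
|ST| = √((-40)² + (-9)²) = √1681 = 41
|TU| = √((-5)² + (-12)²) = √169 = 13
|UP| = √((24)² + (-7)²) = √625 = 25
Perimeter = 13 + 7 + 41 + 41 + 13 + 25 = 140.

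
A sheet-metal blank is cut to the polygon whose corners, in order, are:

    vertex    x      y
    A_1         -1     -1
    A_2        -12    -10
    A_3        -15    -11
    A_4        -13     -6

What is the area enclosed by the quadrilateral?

Apply the shoelace (surveyor's) formula: 2A = Σ (x_i·y_{i+1} − x_{i+1}·y_i), indices taken mod 4.
Σ = (-2) + (-18) + (-53) + (7) = -66
Area = |Σ|/2 = 33.

33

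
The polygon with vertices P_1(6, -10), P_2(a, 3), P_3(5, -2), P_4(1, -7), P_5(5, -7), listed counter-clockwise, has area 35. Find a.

Write out the shoelace sum; only the two edges meeting at P_2 involve a:
2·Area = [(6·3 − a·(-10)) + (a·(-2) − 5·3)] + -13
       = 8·a + -10 = 70
⇒ a = 10.

10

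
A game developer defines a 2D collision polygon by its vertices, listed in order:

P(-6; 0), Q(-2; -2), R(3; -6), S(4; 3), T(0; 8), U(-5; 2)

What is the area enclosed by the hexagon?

73.5

Σ = (12) + (18) + (33) + (32) + (40) + (12) = 147
Area = |Σ|/2 = 73.5.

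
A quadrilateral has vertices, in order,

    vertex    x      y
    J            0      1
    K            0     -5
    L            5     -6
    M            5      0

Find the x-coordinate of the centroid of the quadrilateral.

Apply the surveyor's formula. First the cross-terms c_i = x_i·y_{i+1} − x_{i+1}·y_i:
  0, 25, 30, 5  ⇒  2A = 60, A = 30.
Then Σ (x_i + x_{i+1})·c_i = 450, so x̄ = 450 / (6·30) = 2.5.

2.5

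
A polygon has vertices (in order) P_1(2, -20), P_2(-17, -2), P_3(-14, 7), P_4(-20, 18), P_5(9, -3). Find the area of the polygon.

439.5

Apply Gauss's area formula: 2A = Σ (x_i·y_{i+1} − x_{i+1}·y_i), indices taken mod 5.
Σ = (-344) + (-147) + (-112) + (-102) + (-174) = -879
Area = |Σ|/2 = 439.5.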